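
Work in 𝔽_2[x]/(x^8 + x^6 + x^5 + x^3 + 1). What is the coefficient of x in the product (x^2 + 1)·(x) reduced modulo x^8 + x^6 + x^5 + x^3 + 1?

Multiply in 𝔽_2[x]: (x^2 + 1)·(x) = x^3 + x.
Reduced: x^3 + x.

1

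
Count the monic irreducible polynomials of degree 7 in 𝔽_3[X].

312

x^(3^7) − x is the product of all monic irreducibles of degree dividing 7; Möbius inversion gives N = (1/7) Σ μ(7/d)·3^d.
Divisors of 7: 1, 7; μ(7/d) for each: -1, 1.
Σ = − 3^1 + 3^7 = 2184.
N = 2184/7 = 312.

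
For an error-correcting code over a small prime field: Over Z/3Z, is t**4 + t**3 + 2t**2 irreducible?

Write f(t) = t**4 + t**3 + 2t**2.
Check for roots in Z/3Z: f(0) = 0 → root; f(1) = 1; f(2) = 2.
f(0) = 0, so (t) divides f(t); f is reducible.

No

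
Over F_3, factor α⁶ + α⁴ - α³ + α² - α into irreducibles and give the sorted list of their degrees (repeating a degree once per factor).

1, 2, 3

Write f(α) = α⁶ + α⁴ - α³ + α² - α.
Roots in F_3: f(0) = 0 → root; f(1) = 1; f(2) = 2.
Linear factors from roots: (α).
Complete factorization: f(α) = (α)·(α² + α - 1)·(α³ - α² + 1).
Factor degrees with multiplicity: 1 + 2 + 3 = 6.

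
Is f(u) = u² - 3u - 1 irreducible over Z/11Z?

Yes

Check each element of Z/11Z for a root: f(0)=10, f(1)=8, f(2)=8, f(3)=10, f(4)=3, f(5)=9, f(6)=6, f(7)=5, f(8)=6, f(9)=9, f(10)=3.
No roots. A degree-2 polynomial over a field with no linear factor is irreducible.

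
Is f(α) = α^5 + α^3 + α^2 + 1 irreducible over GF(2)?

Check for roots in GF(2): f(0) = 1; f(1) = 0 → root.
f(1) = 0, so (α − 1) divides f(α); f is reducible.

No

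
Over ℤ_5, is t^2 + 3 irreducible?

Write g(t) = t^2 + 3.
Check for roots in ℤ_5: g(0) = 3; g(1) = 4; g(2) = 2; g(3) = 2; g(4) = 4.
No roots. A degree-2 polynomial over a field with no linear factor is irreducible.

Yes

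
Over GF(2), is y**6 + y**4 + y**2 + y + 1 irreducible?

Write P(y) = y**6 + y**4 + y**2 + y + 1.
Check for roots in GF(2): P(0) = 1; P(1) = 1.
No roots, so no linear factors.
Monic irreducibles of degree 2 over GF(2): y**2 + y + 1.
None of them divide P (all give nonzero remainder).
Monic irreducibles of degree 3 over GF(2): y**3 + y + 1, y**3 + y**2 + 1.
None of them divide P (all give nonzero remainder).
No irreducible factor of degree ≤ 3 exists, so P is irreducible over GF(2).

Yes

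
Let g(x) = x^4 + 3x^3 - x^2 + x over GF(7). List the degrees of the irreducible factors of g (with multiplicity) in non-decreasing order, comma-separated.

Linear factors from roots: (x), (x + 2).
Complete factorization: g(x) = (x)·(x + 2)·(x^2 + x - 3).
Factor degrees with multiplicity: 1 + 1 + 2 = 4.

1, 1, 2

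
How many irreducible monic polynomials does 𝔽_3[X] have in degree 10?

The number of monic irreducibles of degree 10 over GF(3) is (1/10)·Σ_{d∣10} μ(10/d) 3^d.
Divisors of 10: 1, 2, 5, 10; μ(10/d) for each: 1, -1, -1, 1.
Σ = 3^1 − 3^2 − 3^5 + 3^10 = 58800.
N = 58800/10 = 5880.

5880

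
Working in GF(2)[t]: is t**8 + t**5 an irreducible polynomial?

Write f(t) = t**8 + t**5.
Check for roots in GF(2): f(0) = 0 → root; f(1) = 0 → root.
f(0) = 0, so (t) divides f(t); f is reducible.

No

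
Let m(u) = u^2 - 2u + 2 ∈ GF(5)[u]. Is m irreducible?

No

Check for roots in GF(5): m(0) = 2; m(1) = 1; m(2) = 2; m(3) = 0 → root; m(4) = 0 → root.
m(3) = 0, so (u − 3) divides m(u); m is reducible.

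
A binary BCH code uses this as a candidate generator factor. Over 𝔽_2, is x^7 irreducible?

No

Write g(x) = x^7.
Check for roots in 𝔽_2: g(0) = 0 → root; g(1) = 1.
g(0) = 0, so (x) divides g(x); g is reducible.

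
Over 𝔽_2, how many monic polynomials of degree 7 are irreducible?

The number of monic irreducibles of degree 7 over GF(2) is (1/7)·Σ_{d∣7} μ(7/d) 2^d.
Divisors of 7: 1, 7; μ(7/d) for each: -1, 1.
Σ = − 2^1 + 2^7 = 126.
N = 126/7 = 18.

18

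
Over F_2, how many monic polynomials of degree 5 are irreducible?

6

Gauss's count: N_{2}(5) = (1/5) Σ_{d|5} μ(5/d)·2^d.
Divisors of 5: 1, 5; μ(5/d) for each: -1, 1.
Σ = − 2^1 + 2^5 = 30.
N = 30/5 = 6.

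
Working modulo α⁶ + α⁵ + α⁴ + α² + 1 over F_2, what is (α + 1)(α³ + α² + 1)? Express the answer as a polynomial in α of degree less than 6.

α^4 + α^2 + α + 1

Multiply in F_2[α]: (α + 1)·(α³ + α² + 1) = α⁴ + α² + α + 1.
Reduced: α⁴ + α² + α + 1.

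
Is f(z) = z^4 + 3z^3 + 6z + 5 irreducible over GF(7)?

Check for roots in GF(7): f(0) = 5; f(1) = 1; f(2) = 1; f(3) = 3; f(4) = 1; f(5) = 6; f(6) = 4.
No roots, so no linear factors.
Degree-2 irreducible divisors: test the 21 monic irreducibles of degree 2 over GF(7).
None of them divide f (all give nonzero remainder).
No irreducible factor of degree ≤ 2 exists, so f is irreducible over GF(7).

Yes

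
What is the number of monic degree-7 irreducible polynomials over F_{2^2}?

The number of monic irreducibles of degree 7 over GF(4) is (1/7)·Σ_{d∣7} μ(7/d) 4^d.
Divisors of 7: 1, 7; μ(7/d) for each: -1, 1.
Σ = − 4^1 + 4^7 = 16380.
N = 16380/7 = 2340.

2340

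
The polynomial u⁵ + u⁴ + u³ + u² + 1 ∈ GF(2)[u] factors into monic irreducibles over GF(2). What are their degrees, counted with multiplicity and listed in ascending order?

5

Write h(u) = u⁵ + u⁴ + u³ + u² + 1.
Roots in GF(2): h(0) = 1; h(1) = 1.
Complete factorization: h(u) = (u⁵ + u⁴ + u³ + u² + 1).
Factor degrees with multiplicity: 5 = 5.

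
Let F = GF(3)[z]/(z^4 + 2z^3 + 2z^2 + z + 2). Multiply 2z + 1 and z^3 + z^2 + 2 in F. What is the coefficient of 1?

1

Multiply in GF(3)[z]: (2z + 1)·(z^3 + z^2 + 2) = 2z^4 + z^2 + z + 2.
Reduce using z^4 ≡ z^3 + z^2 + 2z + 1 (mod z^4 + 2z^3 + 2z^2 + z + 2).
Reduced: 2z^3 + 2z + 1.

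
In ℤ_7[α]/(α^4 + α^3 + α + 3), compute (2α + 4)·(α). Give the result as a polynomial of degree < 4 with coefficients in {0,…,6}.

2α^2 + 4α

Multiply in ℤ_7[α]: (2α + 4)·(α) = 2α^2 + 4α.
Reduced: 2α^2 + 4α.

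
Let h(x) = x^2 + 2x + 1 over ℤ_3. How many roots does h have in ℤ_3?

Evaluate at each of the 3 elements of ℤ_3:
h(0) = 1; h(1) = 1; h(2) = 0 → root.
Roots: {2}.

1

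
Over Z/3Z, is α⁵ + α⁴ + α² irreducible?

Write P(α) = α⁵ + α⁴ + α².
Check for roots in Z/3Z: P(0) = 0 → root; P(1) = 0 → root; P(2) = 1.
P(0) = 0, so (α) divides P(α); P is reducible.

No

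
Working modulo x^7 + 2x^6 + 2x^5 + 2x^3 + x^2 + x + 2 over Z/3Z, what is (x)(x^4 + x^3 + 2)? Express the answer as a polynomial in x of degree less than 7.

Multiply in Z/3Z[x]: (x)·(x^4 + x^3 + 2) = x^5 + x^4 + 2x.
Reduced: x^5 + x^4 + 2x.

x^5 + x^4 + 2x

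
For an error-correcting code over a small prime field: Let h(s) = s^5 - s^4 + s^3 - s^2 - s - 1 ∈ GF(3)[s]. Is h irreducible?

Check for roots in GF(3): h(0) = 2; h(1) = 1; h(2) = 2.
No roots, so no linear factors.
Monic irreducibles of degree 2 over GF(3): s^2 + 1, s^2 + s - 1, s^2 - s - 1.
None of them divide h (all give nonzero remainder).
No irreducible factor of degree ≤ 2 exists, so h is irreducible over GF(3).

Yes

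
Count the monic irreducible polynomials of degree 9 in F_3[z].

The number of monic irreducibles of degree 9 over GF(3) is (1/9)·Σ_{d∣9} μ(9/d) 3^d.
Divisors of 9: 1, 3, 9; μ(9/d) for each: 0, -1, 1.
Σ = − 3^3 + 3^9 = 19656.
N = 19656/9 = 2184.

2184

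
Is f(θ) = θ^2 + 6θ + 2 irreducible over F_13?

Yes

Check each element of F_13 for a root: f(0)=2, f(1)=9, f(2)=5, f(3)=3, f(4)=3, f(5)=5, f(6)=9, f(7)=2, f(8)=10, f(9)=7, f(10)=6, f(11)=7, f(12)=10.
No roots. A degree-2 polynomial over a field with no linear factor is irreducible.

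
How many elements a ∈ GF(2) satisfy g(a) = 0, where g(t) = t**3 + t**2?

2

Evaluate at each of the 2 elements of GF(2):
g(0) = 0 → root; g(1) = 0 → root.
Roots: {0, 1}.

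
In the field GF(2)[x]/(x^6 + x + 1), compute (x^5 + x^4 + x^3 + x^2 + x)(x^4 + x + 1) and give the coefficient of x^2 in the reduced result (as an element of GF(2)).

0

Multiply in GF(2)[x]: (x^5 + x^4 + x^3 + x^2 + x)·(x^4 + x + 1) = x^9 + x^8 + x^7 + x^5 + x.
Reduce using x^6 ≡ x + 1 (mod x^6 + x + 1).
Reduced: x^5 + x^4.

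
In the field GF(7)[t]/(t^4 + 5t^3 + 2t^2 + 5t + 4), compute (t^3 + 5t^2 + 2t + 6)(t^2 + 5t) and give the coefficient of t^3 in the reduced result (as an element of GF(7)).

Multiply in GF(7)[t]: (t^3 + 5t^2 + 2t + 6)·(t^2 + 5t) = t^5 + 3t^4 + 6t^3 + 2t^2 + 2t.
Reduce using t^4 ≡ 2t^3 + 5t^2 + 2t + 3 (mod t^4 + 5t^3 + 2t^2 + 5t + 4).
Reduced: t^2 + t + 1.

0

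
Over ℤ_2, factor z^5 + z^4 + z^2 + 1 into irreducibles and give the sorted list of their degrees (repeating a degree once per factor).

1, 4

Write h(z) = z^5 + z^4 + z^2 + 1.
Roots in ℤ_2: h(0) = 1; h(1) = 0 → root.
Linear factors from roots: (z + 1).
Complete factorization: h(z) = (z + 1)·(z^4 + z + 1).
Factor degrees with multiplicity: 1 + 4 = 5.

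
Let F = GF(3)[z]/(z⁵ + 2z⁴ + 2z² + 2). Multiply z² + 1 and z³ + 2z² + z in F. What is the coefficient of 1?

Multiply in GF(3)[z]: (z² + 1)·(z³ + 2z² + z) = z⁵ + 2z⁴ + 2z³ + 2z² + z.
Reduce using z⁵ ≡ z⁴ + z² + 1 (mod z⁵ + 2z⁴ + 2z² + 2).
Reduced: 2z³ + z + 1.

1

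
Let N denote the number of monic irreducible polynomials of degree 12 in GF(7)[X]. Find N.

By the necklace-counting formula, N_7(12) = (1/12) Σ_{d|12} μ(12/d)·7^d.
Divisors of 12: 1, 2, 3, 4, 6, 12; μ(12/d) for each: 0, 1, 0, -1, -1, 1.
Σ = 7^2 − 7^4 − 7^6 + 7^12 = 13841167200.
N = 13841167200/12 = 1153430600.

1153430600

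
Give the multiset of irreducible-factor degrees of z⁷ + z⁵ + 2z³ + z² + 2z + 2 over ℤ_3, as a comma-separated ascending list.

Write g(z) = z⁷ + z⁵ + 2z³ + z² + 2z + 2.
Roots in ℤ_3: g(0) = 2; g(1) = 0 → root; g(2) = 0 → root.
Linear factors from roots: (z + 2), (z + 1).
Complete factorization: g(z) = (z + 2)·(z + 1)^3·(z³ + z² + 2z + 1).
Factor degrees with multiplicity: 1 + 1 + 1 + 1 + 3 = 7.

1, 1, 1, 1, 3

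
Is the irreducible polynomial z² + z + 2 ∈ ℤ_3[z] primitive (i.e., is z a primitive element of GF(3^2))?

Write f(z) = z² + z + 2.
|GF(3^2)^×| = 3^2 − 1 = 8. Prime factorization: 8 = 2^3.
f is primitive ⇔ z has order 8 in GF(3)[z]/(f), i.e. z^(8/q) ≠ 1 for each prime q | 8.
z^(4) mod f = 2.
None equal 1, so z has full order 8; f is primitive.

Yes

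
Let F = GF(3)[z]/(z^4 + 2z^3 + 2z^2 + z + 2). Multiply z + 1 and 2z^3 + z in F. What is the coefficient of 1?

2

Multiply in GF(3)[z]: (z + 1)·(2z^3 + z) = 2z^4 + 2z^3 + z^2 + z.
Reduce using z^4 ≡ z^3 + z^2 + 2z + 1 (mod z^4 + 2z^3 + 2z^2 + z + 2).
Reduced: z^3 + 2z + 2.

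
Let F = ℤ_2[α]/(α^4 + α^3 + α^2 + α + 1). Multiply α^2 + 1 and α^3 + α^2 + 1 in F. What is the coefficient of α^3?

Multiply in ℤ_2[α]: (α^2 + 1)·(α^3 + α^2 + 1) = α^5 + α^4 + α^3 + 1.
Reduce using α^4 ≡ α^3 + α^2 + α + 1 (mod α^4 + α^3 + α^2 + α + 1).
Reduced: α^2 + α + 1.

0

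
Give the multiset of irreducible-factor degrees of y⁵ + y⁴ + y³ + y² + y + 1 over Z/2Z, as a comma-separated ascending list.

Write f(y) = y⁵ + y⁴ + y³ + y² + y + 1.
Roots in Z/2Z: f(0) = 1; f(1) = 0 → root.
Linear factors from roots: (y + 1).
Complete factorization: f(y) = (y + 1)·(y² + y + 1)^2.
Factor degrees with multiplicity: 1 + 2 + 2 = 5.

1, 2, 2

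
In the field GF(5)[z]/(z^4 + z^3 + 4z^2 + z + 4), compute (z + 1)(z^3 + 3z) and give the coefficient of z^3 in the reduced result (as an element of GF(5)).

0

Multiply in GF(5)[z]: (z + 1)·(z^3 + 3z) = z^4 + z^3 + 3z^2 + 3z.
Reduce using z^4 ≡ 4z^3 + z^2 + 4z + 1 (mod z^4 + z^3 + 4z^2 + z + 4).
Reduced: 4z^2 + 2z + 1.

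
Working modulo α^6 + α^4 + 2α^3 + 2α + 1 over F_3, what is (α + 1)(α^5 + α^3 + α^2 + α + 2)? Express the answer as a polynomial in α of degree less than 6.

α^5 + 2α^2 + α + 1

Multiply in F_3[α]: (α + 1)·(α^5 + α^3 + α^2 + α + 2) = α^6 + α^5 + α^4 + 2α^3 + 2α^2 + 2.
Reduce using α^6 ≡ 2α^4 + α^3 + α + 2 (mod α^6 + α^4 + 2α^3 + 2α + 1).
Reduced: α^5 + 2α^2 + α + 1.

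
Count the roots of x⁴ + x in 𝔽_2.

2

Write g(x) = x⁴ + x.
Evaluate at each of the 2 elements of 𝔽_2:
g(0) = 0 → root; g(1) = 0 → root.
Roots: {0, 1}.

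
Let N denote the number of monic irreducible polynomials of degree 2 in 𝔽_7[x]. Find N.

Gauss's count: N_{7}(2) = (1/2) Σ_{d|2} μ(2/d)·7^d.
Divisors of 2: 1, 2; μ(2/d) for each: -1, 1.
Σ = − 7^1 + 7^2 = 42.
N = 42/2 = 21.

21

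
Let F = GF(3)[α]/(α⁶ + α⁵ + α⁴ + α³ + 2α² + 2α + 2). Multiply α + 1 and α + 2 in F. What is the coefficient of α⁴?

Multiply in GF(3)[α]: (α + 1)·(α + 2) = α² + 2.
Reduced: α² + 2.

0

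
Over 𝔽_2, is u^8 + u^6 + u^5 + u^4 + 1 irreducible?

Yes

Write m(u) = u^8 + u^6 + u^5 + u^4 + 1.
Check for roots in 𝔽_2: m(0) = 1; m(1) = 1.
No roots, so no linear factors.
Monic irreducibles of degree 2 over GF(2): u^2 + u + 1.
None of them divide m (all give nonzero remainder).
Monic irreducibles of degree 3 over GF(2): u^3 + u + 1, u^3 + u^2 + 1.
None of them divide m (all give nonzero remainder).
Monic irreducibles of degree 4 over GF(2): u^4 + u + 1, u^4 + u^3 + 1, u^4 + u^3 + u^2 + u + 1.
None of them divide m (all give nonzero remainder).
No irreducible factor of degree ≤ 4 exists, so m is irreducible over GF(2).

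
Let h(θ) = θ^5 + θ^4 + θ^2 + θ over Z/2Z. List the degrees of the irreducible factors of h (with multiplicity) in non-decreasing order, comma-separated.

1, 1, 1, 2

Roots in Z/2Z: h(0) = 0 → root; h(1) = 0 → root.
Linear factors from roots: (θ), (θ + 1).
Complete factorization: h(θ) = (θ)·(θ + 1)^2·(θ^2 + θ + 1).
Factor degrees with multiplicity: 1 + 1 + 1 + 2 = 5.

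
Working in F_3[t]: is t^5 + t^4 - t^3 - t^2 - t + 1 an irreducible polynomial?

No

Write h(t) = t^5 + t^4 - t^3 - t^2 - t + 1.
Check for roots in F_3: h(0) = 1; h(1) = 0 → root; h(2) = 2.
h(1) = 0, so (t − 1) divides h(t); h is reducible.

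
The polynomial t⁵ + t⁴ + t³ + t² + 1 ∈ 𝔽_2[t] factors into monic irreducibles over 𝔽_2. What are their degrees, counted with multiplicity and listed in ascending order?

Write f(t) = t⁵ + t⁴ + t³ + t² + 1.
Roots in 𝔽_2: f(0) = 1; f(1) = 1.
Complete factorization: f(t) = (t⁵ + t⁴ + t³ + t² + 1).
Factor degrees with multiplicity: 5 = 5.

5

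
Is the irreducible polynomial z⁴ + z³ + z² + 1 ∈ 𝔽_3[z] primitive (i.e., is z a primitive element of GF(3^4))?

No

Write f(z) = z⁴ + z³ + z² + 1.
|GF(3^4)^×| = 3^4 − 1 = 80. Prime factorization: 80 = 2^4·5.
f is primitive ⇔ z has order 80 in GF(3)[z]/(f), i.e. z^(80/q) ≠ 1 for each prime q | 80.
z^(40) mod f = 1
z^(16) mod f = 2z³ + z² + z.
Since z^(40) = 1, the order of z divides 40 < 80; not primitive.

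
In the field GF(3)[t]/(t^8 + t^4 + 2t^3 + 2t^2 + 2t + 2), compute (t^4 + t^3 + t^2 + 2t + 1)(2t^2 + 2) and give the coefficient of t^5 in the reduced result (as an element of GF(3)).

2

Multiply in GF(3)[t]: (t^4 + t^3 + t^2 + 2t + 1)·(2t^2 + 2) = 2t^6 + 2t^5 + t^4 + t^2 + t + 2.
Reduced: 2t^6 + 2t^5 + t^4 + t^2 + t + 2.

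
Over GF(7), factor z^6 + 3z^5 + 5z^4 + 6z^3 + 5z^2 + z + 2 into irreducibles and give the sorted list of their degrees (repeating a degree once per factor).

Write h(z) = z^6 + 3z^5 + 5z^4 + 6z^3 + 5z^2 + z + 2.
Linear factors from roots: (z + 3).
Complete factorization: h(z) = (z + 3)·(z^2 + z + 6)·(z^3 + 6z^2 + 4).
Factor degrees with multiplicity: 1 + 2 + 3 = 6.

1, 2, 3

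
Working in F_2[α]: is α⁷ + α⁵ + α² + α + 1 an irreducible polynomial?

Write m(α) = α⁷ + α⁵ + α² + α + 1.
Check for roots in F_2: m(0) = 1; m(1) = 1.
No roots, so no linear factors.
Monic irreducibles of degree 2 over GF(2): α² + α + 1.
None of them divide m (all give nonzero remainder).
Monic irreducibles of degree 3 over GF(2): α³ + α + 1, α³ + α² + 1.
None of them divide m (all give nonzero remainder).
No irreducible factor of degree ≤ 3 exists, so m is irreducible over GF(2).

Yes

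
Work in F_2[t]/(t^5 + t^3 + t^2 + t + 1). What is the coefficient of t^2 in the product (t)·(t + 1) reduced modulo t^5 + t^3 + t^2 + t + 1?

1

Multiply in F_2[t]: (t)·(t + 1) = t^2 + t.
Reduced: t^2 + t.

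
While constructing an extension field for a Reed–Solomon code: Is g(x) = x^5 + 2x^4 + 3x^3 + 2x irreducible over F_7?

No

Check for roots in F_7: g(0) = 0 → root; g(1) = 1; g(2) = 1; g(3) = 2; g(4) = 0 → root; g(5) = 0 → root; g(6) = 3.
g(0) = 0, so (x) divides g(x); g is reducible.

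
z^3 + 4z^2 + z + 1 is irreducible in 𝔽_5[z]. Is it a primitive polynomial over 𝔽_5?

No

Write f(z) = z^3 + 4z^2 + z + 1.
|GF(5^3)^×| = 5^3 − 1 = 124. Prime factorization: 124 = 2^2·31.
f is primitive ⇔ z has order 124 in GF(5)[z]/(f), i.e. z^(124/q) ≠ 1 for each prime q | 124.
z^(62) mod f = 1
z^(4) mod f = 3z + 4.
Since z^(62) = 1, the order of z divides 62 < 124; not primitive.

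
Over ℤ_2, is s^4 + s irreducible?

No

Write h(s) = s^4 + s.
Check for roots in ℤ_2: h(0) = 0 → root; h(1) = 0 → root.
h(0) = 0, so (s) divides h(s); h is reducible.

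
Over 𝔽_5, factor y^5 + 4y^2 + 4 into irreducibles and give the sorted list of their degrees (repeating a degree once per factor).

Write g(y) = y^5 + 4y^2 + 4.
Roots in 𝔽_5: g(0) = 4; g(1) = 4; g(2) = 2; g(3) = 3; g(4) = 2.
Complete factorization: g(y) = (y^2 + y + 2)·(y^3 + 4y^2 + 4y + 2).
Factor degrees with multiplicity: 2 + 3 = 5.

2, 3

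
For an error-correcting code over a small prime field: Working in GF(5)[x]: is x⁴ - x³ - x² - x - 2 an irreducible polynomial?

Write P(x) = x⁴ - x³ - x² - x - 2.
Check for roots in GF(5): P(0) = 3; P(1) = 1; P(2) = 0 → root; P(3) = 0 → root; P(4) = 0 → root.
P(2) = 0, so (x − 2) divides P(x); P is reducible.

No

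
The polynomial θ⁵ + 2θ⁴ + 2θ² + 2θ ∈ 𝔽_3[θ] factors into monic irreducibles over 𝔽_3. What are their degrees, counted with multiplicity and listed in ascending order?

Write f(θ) = θ⁵ + 2θ⁴ + 2θ² + 2θ.
Roots in 𝔽_3: f(0) = 0 → root; f(1) = 1; f(2) = 1.
Linear factors from roots: (θ).
Complete factorization: f(θ) = (θ)·(θ² + 1)·(θ² + 2θ + 2).
Factor degrees with multiplicity: 1 + 2 + 2 = 5.

1, 2, 2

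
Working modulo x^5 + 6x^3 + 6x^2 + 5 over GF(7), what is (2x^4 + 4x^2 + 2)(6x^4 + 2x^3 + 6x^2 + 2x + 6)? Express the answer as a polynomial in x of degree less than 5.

2x^4 + 2x^2 + 2x + 5

Multiply in GF(7)[x]: (2x^4 + 4x^2 + 2)·(6x^4 + 2x^3 + 6x^2 + 2x + 6) = 5x^8 + 4x^7 + x^6 + 5x^5 + 6x^4 + 5x^3 + x^2 + 4x + 5.
Reduce using x^5 ≡ x^3 + x^2 + 2 (mod x^5 + 6x^3 + 6x^2 + 5).
Reduced: 2x^4 + 2x^2 + 2x + 5.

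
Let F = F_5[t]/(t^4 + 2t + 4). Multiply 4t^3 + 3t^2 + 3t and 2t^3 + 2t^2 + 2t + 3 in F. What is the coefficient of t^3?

3

Multiply in F_5[t]: (4t^3 + 3t^2 + 3t)·(2t^3 + 2t^2 + 2t + 3) = 3t^6 + 4t^5 + 4t^3 + 4t.
Reduce using t^4 ≡ 3t + 1 (mod t^4 + 2t + 4).
Reduced: 3t^3 + 3t.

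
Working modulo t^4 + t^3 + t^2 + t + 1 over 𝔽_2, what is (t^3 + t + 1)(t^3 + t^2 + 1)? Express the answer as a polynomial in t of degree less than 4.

Multiply in 𝔽_2[t]: (t^3 + t + 1)·(t^3 + t^2 + 1) = t^6 + t^5 + t^4 + t^3 + t^2 + t + 1.
Reduce using t^4 ≡ t^3 + t^2 + t + 1 (mod t^4 + t^3 + t^2 + t + 1).
Reduced: t + 1.

t + 1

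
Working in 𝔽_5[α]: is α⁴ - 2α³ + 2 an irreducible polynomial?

No

Write h(α) = α⁴ - 2α³ + 2.
Check for roots in 𝔽_5: h(0) = 2; h(1) = 1; h(2) = 2; h(3) = 4; h(4) = 0 → root.
h(4) = 0, so (α − 4) divides h(α); h is reducible.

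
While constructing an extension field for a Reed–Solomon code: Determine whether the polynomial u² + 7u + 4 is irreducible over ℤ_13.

Yes

Write g(u) = u² + 7u + 4.
Check each element of ℤ_13 for a root: g(0)=4, g(1)=12, g(2)=9, g(3)=8, g(4)=9, g(5)=12, g(6)=4, g(7)=11, g(8)=7, g(9)=5, g(10)=5, g(11)=7, g(12)=11.
No roots. A degree-2 polynomial over a field with no linear factor is irreducible.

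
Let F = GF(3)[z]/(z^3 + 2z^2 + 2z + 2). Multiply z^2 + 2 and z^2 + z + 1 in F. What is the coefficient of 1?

Multiply in GF(3)[z]: (z^2 + 2)·(z^2 + z + 1) = z^4 + z^3 + 2z + 2.
Reduce using z^3 ≡ z^2 + z + 1 (mod z^3 + 2z^2 + 2z + 2).
Reduced: 2z + 1.

1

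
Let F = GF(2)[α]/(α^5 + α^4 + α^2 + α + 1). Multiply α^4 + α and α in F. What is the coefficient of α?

Multiply in GF(2)[α]: (α^4 + α)·(α) = α^5 + α^2.
Reduce using α^5 ≡ α^4 + α^2 + α + 1 (mod α^5 + α^4 + α^2 + α + 1).
Reduced: α^4 + α + 1.

1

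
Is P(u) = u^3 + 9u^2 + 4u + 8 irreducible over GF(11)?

Check each element of GF(11) for a root: P(0)=8, P(1)=0, P(2)=5, P(3)=7, P(4)=1, P(5)=4, P(6)=0, P(7)=6, P(8)=6, P(9)=6, P(10)=1.
P(1) = 0, so (u − 1) divides P(u); P is reducible.

No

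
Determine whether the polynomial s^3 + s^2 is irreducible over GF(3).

Write g(s) = s^3 + s^2.
Check for roots in GF(3): g(0) = 0 → root; g(1) = 2; g(2) = 0 → root.
g(0) = 0, so (s) divides g(s); g is reducible.

No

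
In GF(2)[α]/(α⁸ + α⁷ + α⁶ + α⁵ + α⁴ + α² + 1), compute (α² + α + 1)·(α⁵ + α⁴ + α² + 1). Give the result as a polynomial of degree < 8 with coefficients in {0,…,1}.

α^7 + α^3 + α + 1

Multiply in GF(2)[α]: (α² + α + 1)·(α⁵ + α⁴ + α² + 1) = α⁷ + α³ + α + 1.
Reduced: α⁷ + α³ + α + 1.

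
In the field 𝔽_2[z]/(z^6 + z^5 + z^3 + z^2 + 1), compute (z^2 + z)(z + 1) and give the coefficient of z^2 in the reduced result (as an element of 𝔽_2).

Multiply in 𝔽_2[z]: (z^2 + z)·(z + 1) = z^3 + z.
Reduced: z^3 + z.

0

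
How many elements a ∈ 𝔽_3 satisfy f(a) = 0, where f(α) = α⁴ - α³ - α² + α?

Evaluate at each of the 3 elements of 𝔽_3:
f(0) = 0 → root; f(1) = 0 → root; f(2) = 0 → root.
Roots: {0, 1, 2}.

3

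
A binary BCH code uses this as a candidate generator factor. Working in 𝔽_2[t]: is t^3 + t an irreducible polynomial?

No

Write f(t) = t^3 + t.
Check for roots in 𝔽_2: f(0) = 0 → root; f(1) = 0 → root.
f(0) = 0, so (t) divides f(t); f is reducible.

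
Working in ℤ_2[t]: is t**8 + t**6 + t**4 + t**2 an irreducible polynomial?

No

Write h(t) = t**8 + t**6 + t**4 + t**2.
Check for roots in ℤ_2: h(0) = 0 → root; h(1) = 0 → root.
h(0) = 0, so (t) divides h(t); h is reducible.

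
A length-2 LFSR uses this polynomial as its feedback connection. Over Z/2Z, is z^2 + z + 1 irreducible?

Write f(z) = z^2 + z + 1.
Check for roots in Z/2Z: f(0) = 1; f(1) = 1.
No roots. A degree-2 polynomial over a field with no linear factor is irreducible.

Yes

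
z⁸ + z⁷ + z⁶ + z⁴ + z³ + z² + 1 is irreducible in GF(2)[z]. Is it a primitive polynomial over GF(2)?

Write f(z) = z⁸ + z⁷ + z⁶ + z⁴ + z³ + z² + 1.
|GF(2^8)^×| = 2^8 − 1 = 255. Prime factorization: 255 = 3·5·17.
f is primitive ⇔ z has order 255 in GF(2)[z]/(f), i.e. z^(255/q) ≠ 1 for each prime q | 255.
z^(85) mod f = 1
z^(51) mod f = z⁶ + z³.
z^(15) mod f = z⁷ + z⁶ + z⁴ + z³ + z² + z.
Since z^(85) = 1, the order of z divides 85 < 255; not primitive.

No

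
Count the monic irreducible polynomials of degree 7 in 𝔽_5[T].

11160

The number of monic irreducibles of degree 7 over GF(5) is (1/7)·Σ_{d∣7} μ(7/d) 5^d.
Divisors of 7: 1, 7; μ(7/d) for each: -1, 1.
Σ = − 5^1 + 5^7 = 78120.
N = 78120/7 = 11160.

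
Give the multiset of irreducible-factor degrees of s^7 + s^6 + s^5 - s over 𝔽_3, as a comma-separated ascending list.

Write f(s) = s^7 + s^6 + s^5 - s.
Roots in 𝔽_3: f(0) = 0 → root; f(1) = 2; f(2) = 0 → root.
Linear factors from roots: (s), (s + 1).
Complete factorization: f(s) = (s)·(s + 1)·(s^2 + s - 1)·(s^3 - s^2 + 1).
Factor degrees with multiplicity: 1 + 1 + 2 + 3 = 7.

1, 1, 2, 3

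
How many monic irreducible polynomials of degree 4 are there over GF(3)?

18

x^(3^4) − x is the product of all monic irreducibles of degree dividing 4; Möbius inversion gives N = (1/4) Σ μ(4/d)·3^d.
Divisors of 4: 1, 2, 4; μ(4/d) for each: 0, -1, 1.
Σ = − 3^2 + 3^4 = 72.
N = 72/4 = 18.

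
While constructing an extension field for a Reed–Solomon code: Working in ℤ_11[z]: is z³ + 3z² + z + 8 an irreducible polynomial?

Yes

Write P(z) = z³ + 3z² + z + 8.
Check each element of ℤ_11 for a root: P(0)=8, P(1)=2, P(2)=8, P(3)=10, P(4)=3, P(5)=4, P(6)=8, P(7)=10, P(8)=5, P(9)=10, P(10)=9.
No roots. A degree-3 polynomial over a field with no linear factor is irreducible.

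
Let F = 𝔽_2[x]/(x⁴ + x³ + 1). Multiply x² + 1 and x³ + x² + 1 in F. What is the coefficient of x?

Multiply in 𝔽_2[x]: (x² + 1)·(x³ + x² + 1) = x⁵ + x⁴ + x³ + 1.
Reduce using x⁴ ≡ x³ + 1 (mod x⁴ + x³ + 1).
Reduced: x³ + x + 1.

1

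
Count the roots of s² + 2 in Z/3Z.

2

Write h(s) = s² + 2.
Evaluate at each of the 3 elements of Z/3Z:
h(0) = 2; h(1) = 0 → root; h(2) = 0 → root.
Roots: {1, 2}.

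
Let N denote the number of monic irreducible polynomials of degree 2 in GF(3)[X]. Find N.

By the necklace-counting formula, N_3(2) = (1/2) Σ_{d|2} μ(2/d)·3^d.
Divisors of 2: 1, 2; μ(2/d) for each: -1, 1.
Σ = − 3^1 + 3^2 = 6.
N = 6/2 = 3.

3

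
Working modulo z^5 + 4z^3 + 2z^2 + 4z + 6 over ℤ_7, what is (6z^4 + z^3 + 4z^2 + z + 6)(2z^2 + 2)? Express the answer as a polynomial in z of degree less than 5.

3z^2 + 6z

Multiply in ℤ_7[z]: (6z^4 + z^3 + 4z^2 + z + 6)·(2z^2 + 2) = 5z^6 + 2z^5 + 6z^4 + 4z^3 + 6z^2 + 2z + 5.
Reduce using z^5 ≡ 3z^3 + 5z^2 + 3z + 1 (mod z^5 + 4z^3 + 2z^2 + 4z + 6).
Reduced: 3z^2 + 6z.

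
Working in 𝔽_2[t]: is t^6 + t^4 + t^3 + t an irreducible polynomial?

No

Write g(t) = t^6 + t^4 + t^3 + t.
Check for roots in 𝔽_2: g(0) = 0 → root; g(1) = 0 → root.
g(0) = 0, so (t) divides g(t); g is reducible.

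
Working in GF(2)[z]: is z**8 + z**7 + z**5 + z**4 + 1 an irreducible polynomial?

Write m(z) = z**8 + z**7 + z**5 + z**4 + 1.
Check for roots in GF(2): m(0) = 1; m(1) = 1.
No roots, so no linear factors.
Monic irreducibles of degree 2 over GF(2): z**2 + z + 1.
None of them divide m (all give nonzero remainder).
Monic irreducibles of degree 3 over GF(2): z**3 + z + 1, z**3 + z**2 + 1.
None of them divide m (all give nonzero remainder).
Monic irreducibles of degree 4 over GF(2): z**4 + z + 1, z**4 + z**3 + 1, z**4 + z**3 + z**2 + z + 1.
None of them divide m (all give nonzero remainder).
No irreducible factor of degree ≤ 4 exists, so m is irreducible over GF(2).

Yes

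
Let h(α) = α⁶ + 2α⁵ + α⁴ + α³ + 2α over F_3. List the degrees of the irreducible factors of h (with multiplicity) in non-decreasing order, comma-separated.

1, 1, 2, 2

Roots in F_3: h(0) = 0 → root; h(1) = 1; h(2) = 0 → root.
Linear factors from roots: (α), (α + 1).
Complete factorization: h(α) = (α)·(α + 1)·(α² + 1)·(α² + α + 2).
Factor degrees with multiplicity: 1 + 1 + 2 + 2 = 6.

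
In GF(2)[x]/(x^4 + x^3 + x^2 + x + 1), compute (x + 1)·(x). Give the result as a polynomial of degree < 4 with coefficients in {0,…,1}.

x^2 + x

Multiply in GF(2)[x]: (x + 1)·(x) = x^2 + x.
Reduced: x^2 + x.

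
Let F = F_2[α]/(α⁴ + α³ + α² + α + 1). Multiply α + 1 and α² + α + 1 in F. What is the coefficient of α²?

Multiply in F_2[α]: (α + 1)·(α² + α + 1) = α³ + 1.
Reduced: α³ + 1.

0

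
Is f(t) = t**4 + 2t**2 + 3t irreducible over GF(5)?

Check for roots in GF(5): f(0) = 0 → root; f(1) = 1; f(2) = 0 → root; f(3) = 3; f(4) = 0 → root.
f(0) = 0, so (t) divides f(t); f is reducible.

No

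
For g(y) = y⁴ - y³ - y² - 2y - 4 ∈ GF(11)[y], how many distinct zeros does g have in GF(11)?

1

Evaluate at each of the 11 elements of GF(11):
g(0) = 7; g(1) = 4; g(2) = 7; g(3) = 2; g(4) = 10; g(5) = 10; g(6) = 5; g(7) = 0 → root; g(8) = 2; g(9) = 9; g(10) = 10.
Roots: {7}.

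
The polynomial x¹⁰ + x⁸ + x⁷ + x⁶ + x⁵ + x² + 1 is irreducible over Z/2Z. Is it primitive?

Yes

Write f(x) = x¹⁰ + x⁸ + x⁷ + x⁶ + x⁵ + x² + 1.
|GF(2^10)^×| = 2^10 − 1 = 1023. Prime factorization: 1023 = 3·11·31.
f is primitive ⇔ x has order 1023 in GF(2)[x]/(f), i.e. x^(1023/q) ≠ 1 for each prime q | 1023.
x^(341) mod f = x⁹ + x⁶ + x⁵ + x² + x.
x^(93) mod f = x⁸ + x⁷ + x² + x.
x^(33) mod f = x⁷ + x⁶ + x⁵ + x⁴ + x + 1.
None equal 1, so x has full order 1023; f is primitive.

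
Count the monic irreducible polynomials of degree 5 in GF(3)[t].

The number of monic irreducibles of degree 5 over GF(3) is (1/5)·Σ_{d∣5} μ(5/d) 3^d.
Divisors of 5: 1, 5; μ(5/d) for each: -1, 1.
Σ = − 3^1 + 3^5 = 240.
N = 240/5 = 48.

48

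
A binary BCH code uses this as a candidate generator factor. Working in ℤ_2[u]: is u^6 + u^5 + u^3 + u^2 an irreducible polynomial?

Write g(u) = u^6 + u^5 + u^3 + u^2.
Check for roots in ℤ_2: g(0) = 0 → root; g(1) = 0 → root.
g(0) = 0, so (u) divides g(u); g is reducible.

No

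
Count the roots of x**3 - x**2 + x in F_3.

2

Write P(x) = x**3 - x**2 + x.
Evaluate at each of the 3 elements of F_3:
P(0) = 0 → root; P(1) = 1; P(2) = 0 → root.
Roots: {0, 2}.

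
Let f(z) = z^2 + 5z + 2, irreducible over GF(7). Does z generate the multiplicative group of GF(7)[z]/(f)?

No

|GF(7^2)^×| = 7^2 − 1 = 48. Prime factorization: 48 = 2^4·3.
f is primitive ⇔ z has order 48 in GF(7)[z]/(f), i.e. z^(48/q) ≠ 1 for each prime q | 48.
z^(24) mod f = 1
z^(16) mod f = 4.
Since z^(24) = 1, the order of z divides 24 < 48; not primitive.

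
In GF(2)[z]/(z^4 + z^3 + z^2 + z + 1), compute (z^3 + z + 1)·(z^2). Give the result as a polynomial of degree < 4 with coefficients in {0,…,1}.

z^3 + z^2 + 1

Multiply in GF(2)[z]: (z^3 + z + 1)·(z^2) = z^5 + z^3 + z^2.
Reduce using z^4 ≡ z^3 + z^2 + z + 1 (mod z^4 + z^3 + z^2 + z + 1).
Reduced: z^3 + z^2 + 1.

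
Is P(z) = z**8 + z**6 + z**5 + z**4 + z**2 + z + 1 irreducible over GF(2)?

Yes

Check for roots in GF(2): P(0) = 1; P(1) = 1.
No roots, so no linear factors.
Monic irreducibles of degree 2 over GF(2): z**2 + z + 1.
None of them divide P (all give nonzero remainder).
Monic irreducibles of degree 3 over GF(2): z**3 + z + 1, z**3 + z**2 + 1.
None of them divide P (all give nonzero remainder).
Monic irreducibles of degree 4 over GF(2): z**4 + z + 1, z**4 + z**3 + 1, z**4 + z**3 + z**2 + z + 1.
None of them divide P (all give nonzero remainder).
No irreducible factor of degree ≤ 4 exists, so P is irreducible over GF(2).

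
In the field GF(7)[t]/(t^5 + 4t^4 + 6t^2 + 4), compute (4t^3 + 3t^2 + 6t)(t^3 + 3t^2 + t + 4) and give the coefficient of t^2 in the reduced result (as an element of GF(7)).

Multiply in GF(7)[t]: (4t^3 + 3t^2 + 6t)·(t^3 + 3t^2 + t + 4) = 4t^6 + t^5 + 5t^4 + 2t^3 + 4t^2 + 3t.
Reduce using t^5 ≡ 3t^4 + t^2 + 3 (mod t^5 + 4t^4 + 6t^2 + 4).
Reduced: 2t^4 + 6t^3 + 3t^2 + t + 4.

3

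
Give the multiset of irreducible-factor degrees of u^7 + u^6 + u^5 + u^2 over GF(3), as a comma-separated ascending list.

1, 1, 1, 4

Write h(u) = u^7 + u^6 + u^5 + u^2.
Roots in GF(3): h(0) = 0 → root; h(1) = 1; h(2) = 0 → root.
Linear factors from roots: (u), (u + 1).
Complete factorization: h(u) = (u + 1)·(u)^2·(u^4 + u^2 - u + 1).
Factor degrees with multiplicity: 1 + 1 + 1 + 4 = 7.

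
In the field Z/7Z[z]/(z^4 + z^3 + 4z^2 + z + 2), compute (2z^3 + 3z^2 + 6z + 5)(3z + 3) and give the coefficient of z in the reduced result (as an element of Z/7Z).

Multiply in Z/7Z[z]: (2z^3 + 3z^2 + 6z + 5)·(3z + 3) = 6z^4 + z^3 + 6z^2 + 5z + 1.
Reduce using z^4 ≡ 6z^3 + 3z^2 + 6z + 5 (mod z^4 + z^3 + 4z^2 + z + 2).
Reduced: 2z^3 + 3z^2 + 6z + 3.

6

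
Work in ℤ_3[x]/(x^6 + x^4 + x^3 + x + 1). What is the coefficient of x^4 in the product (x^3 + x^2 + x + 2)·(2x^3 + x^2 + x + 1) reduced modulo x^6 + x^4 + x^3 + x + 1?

Multiply in ℤ_3[x]: (x^3 + x^2 + x + 2)·(2x^3 + x^2 + x + 1) = 2x^6 + x^4 + x^3 + x^2 + 2.
Reduce using x^6 ≡ 2x^4 + 2x^3 + 2x + 2 (mod x^6 + x^4 + x^3 + x + 1).
Reduced: 2x^4 + 2x^3 + x^2 + x.

2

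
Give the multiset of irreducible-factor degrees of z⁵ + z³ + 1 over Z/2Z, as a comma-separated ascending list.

5

Write h(z) = z⁵ + z³ + 1.
Roots in Z/2Z: h(0) = 1; h(1) = 1.
Complete factorization: h(z) = (z⁵ + z³ + 1).
Factor degrees with multiplicity: 5 = 5.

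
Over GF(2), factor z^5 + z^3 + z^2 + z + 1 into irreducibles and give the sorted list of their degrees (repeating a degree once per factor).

5

Write g(z) = z^5 + z^3 + z^2 + z + 1.
Roots in GF(2): g(0) = 1; g(1) = 1.
Complete factorization: g(z) = (z^5 + z^3 + z^2 + z + 1).
Factor degrees with multiplicity: 5 = 5.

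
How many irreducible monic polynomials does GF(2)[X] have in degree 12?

Gauss's count: N_{2}(12) = (1/12) Σ_{d|12} μ(12/d)·2^d.
Divisors of 12: 1, 2, 3, 4, 6, 12; μ(12/d) for each: 0, 1, 0, -1, -1, 1.
Σ = 2^2 − 2^4 − 2^6 + 2^12 = 4020.
N = 4020/12 = 335.

335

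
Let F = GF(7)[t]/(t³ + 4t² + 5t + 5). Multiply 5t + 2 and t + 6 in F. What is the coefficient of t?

4

Multiply in GF(7)[t]: (5t + 2)·(t + 6) = 5t² + 4t + 5.
Reduced: 5t² + 4t + 5.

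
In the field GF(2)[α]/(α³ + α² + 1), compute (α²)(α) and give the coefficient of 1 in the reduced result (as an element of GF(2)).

1

Multiply in GF(2)[α]: (α²)·(α) = α³.
Reduce using α³ ≡ α² + 1 (mod α³ + α² + 1).
Reduced: α² + 1.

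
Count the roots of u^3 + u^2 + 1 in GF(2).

0

Write h(u) = u^3 + u^2 + 1.
Evaluate at each of the 2 elements of GF(2):
h(0) = 1; h(1) = 1.
No element is a root.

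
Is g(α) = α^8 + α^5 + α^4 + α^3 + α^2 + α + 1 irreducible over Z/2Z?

Check for roots in Z/2Z: g(0) = 1; g(1) = 1.
No roots, so no linear factors.
Monic irreducibles of degree 2 over GF(2): α^2 + α + 1.
None of them divide g (all give nonzero remainder).
Monic irreducibles of degree 3 over GF(2): α^3 + α + 1, α^3 + α^2 + 1.
None of them divide g (all give nonzero remainder).
Monic irreducibles of degree 4 over GF(2): α^4 + α + 1, α^4 + α^3 + 1, α^4 + α^3 + α^2 + α + 1.
None of them divide g (all give nonzero remainder).
No irreducible factor of degree ≤ 4 exists, so g is irreducible over GF(2).

Yes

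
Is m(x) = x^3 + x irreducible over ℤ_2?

Check for roots in ℤ_2: m(0) = 0 → root; m(1) = 0 → root.
m(0) = 0, so (x) divides m(x); m is reducible.

No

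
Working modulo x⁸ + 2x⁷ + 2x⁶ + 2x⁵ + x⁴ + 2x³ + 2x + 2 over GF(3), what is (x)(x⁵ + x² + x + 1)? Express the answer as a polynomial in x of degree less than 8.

x^6 + x^3 + x^2 + x

Multiply in GF(3)[x]: (x)·(x⁵ + x² + x + 1) = x⁶ + x³ + x² + x.
Reduced: x⁶ + x³ + x² + x.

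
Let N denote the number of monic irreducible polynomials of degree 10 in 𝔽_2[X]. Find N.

x^(2^10) − x is the product of all monic irreducibles of degree dividing 10; Möbius inversion gives N = (1/10) Σ μ(10/d)·2^d.
Divisors of 10: 1, 2, 5, 10; μ(10/d) for each: 1, -1, -1, 1.
Σ = 2^1 − 2^2 − 2^5 + 2^10 = 990.
N = 990/10 = 99.

99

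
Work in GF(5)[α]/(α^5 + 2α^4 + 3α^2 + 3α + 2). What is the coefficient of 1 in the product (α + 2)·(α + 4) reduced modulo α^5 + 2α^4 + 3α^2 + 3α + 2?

3

Multiply in GF(5)[α]: (α + 2)·(α + 4) = α^2 + α + 3.
Reduced: α^2 + α + 3.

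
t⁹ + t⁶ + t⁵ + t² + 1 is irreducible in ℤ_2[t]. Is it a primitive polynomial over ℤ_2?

Write f(t) = t⁹ + t⁶ + t⁵ + t² + 1.
|GF(2^9)^×| = 2^9 − 1 = 511. Prime factorization: 511 = 7·73.
f is primitive ⇔ t has order 511 in GF(2)[t]/(f), i.e. t^(511/q) ≠ 1 for each prime q | 511.
t^(73) mod f = 1
t^(7) mod f = t⁷.
Since t^(73) = 1, the order of t divides 73 < 511; not primitive.

No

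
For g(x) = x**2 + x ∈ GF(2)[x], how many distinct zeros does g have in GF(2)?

2

Evaluate at each of the 2 elements of GF(2):
g(0) = 0 → root; g(1) = 0 → root.
Roots: {0, 1}.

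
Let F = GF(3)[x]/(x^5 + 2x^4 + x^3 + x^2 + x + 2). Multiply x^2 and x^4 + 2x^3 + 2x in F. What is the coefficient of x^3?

1

Multiply in GF(3)[x]: (x^2)·(x^4 + 2x^3 + 2x) = x^6 + 2x^5 + 2x^3.
Reduce using x^5 ≡ x^4 + 2x^3 + 2x^2 + 2x + 1 (mod x^5 + 2x^4 + x^3 + x^2 + x + 2).
Reduced: 2x^4 + x^3 + 2x^2 + x.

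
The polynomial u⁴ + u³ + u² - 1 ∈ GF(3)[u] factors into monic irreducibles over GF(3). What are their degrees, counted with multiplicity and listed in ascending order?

1, 1, 2

Write g(u) = u⁴ + u³ + u² - 1.
Roots in GF(3): g(0) = 2; g(1) = 2; g(2) = 0 → root.
Linear factors from roots: (u + 1).
Complete factorization: g(u) = (u + 1)^2·(u² - u - 1).
Factor degrees with multiplicity: 1 + 1 + 2 = 4.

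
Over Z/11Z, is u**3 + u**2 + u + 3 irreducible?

Yes

Write f(u) = u**3 + u**2 + u + 3.
Check each element of Z/11Z for a root: f(0)=3, f(1)=6, f(2)=6, f(3)=9, f(4)=10, f(5)=4, f(6)=8, f(7)=6, f(8)=4, f(9)=8, f(10)=2.
No roots. A degree-3 polynomial over a field with no linear factor is irreducible.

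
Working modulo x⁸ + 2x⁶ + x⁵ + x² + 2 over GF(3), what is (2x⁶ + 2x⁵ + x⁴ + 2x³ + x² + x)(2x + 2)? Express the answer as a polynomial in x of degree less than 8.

x^7 + 2x^6 + x^2 + 2x

Multiply in GF(3)[x]: (2x⁶ + 2x⁵ + x⁴ + 2x³ + x² + x)·(2x + 2) = x⁷ + 2x⁶ + x² + 2x.
Reduced: x⁷ + 2x⁶ + x² + 2x.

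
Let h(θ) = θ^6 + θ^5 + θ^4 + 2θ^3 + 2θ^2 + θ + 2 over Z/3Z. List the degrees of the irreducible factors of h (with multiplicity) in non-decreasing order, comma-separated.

2, 2, 2

Roots in Z/3Z: h(0) = 2; h(1) = 1; h(2) = 2.
Complete factorization: h(θ) = (θ^2 + θ + 2)·(θ^2 + 1)^2.
Factor degrees with multiplicity: 2 + 2 + 2 = 6.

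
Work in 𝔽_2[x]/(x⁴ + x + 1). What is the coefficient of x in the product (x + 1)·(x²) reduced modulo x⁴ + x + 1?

Multiply in 𝔽_2[x]: (x + 1)·(x²) = x³ + x².
Reduced: x³ + x².

0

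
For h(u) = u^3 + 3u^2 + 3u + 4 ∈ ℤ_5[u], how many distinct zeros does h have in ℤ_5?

1

Evaluate at each of the 5 elements of ℤ_5:
h(0) = 4; h(1) = 1; h(2) = 0 → root; h(3) = 2; h(4) = 3.
Roots: {2}.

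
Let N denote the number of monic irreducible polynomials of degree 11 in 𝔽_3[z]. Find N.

Gauss's count: N_{3}(11) = (1/11) Σ_{d|11} μ(11/d)·3^d.
Divisors of 11: 1, 11; μ(11/d) for each: -1, 1.
Σ = − 3^1 + 3^11 = 177144.
N = 177144/11 = 16104.

16104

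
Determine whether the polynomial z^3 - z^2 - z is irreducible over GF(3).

No

Write m(z) = z^3 - z^2 - z.
Check for roots in GF(3): m(0) = 0 → root; m(1) = 2; m(2) = 2.
m(0) = 0, so (z) divides m(z); m is reducible.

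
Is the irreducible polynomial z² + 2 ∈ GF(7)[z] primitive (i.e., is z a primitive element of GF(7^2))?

Write f(z) = z² + 2.
|GF(7^2)^×| = 7^2 − 1 = 48. Prime factorization: 48 = 2^4·3.
f is primitive ⇔ z has order 48 in GF(7)[z]/(f), i.e. z^(48/q) ≠ 1 for each prime q | 48.
z^(24) mod f = 1
z^(16) mod f = 4.
Since z^(24) = 1, the order of z divides 24 < 48; not primitive.

No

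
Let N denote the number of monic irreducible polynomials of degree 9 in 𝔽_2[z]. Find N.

Gauss's count: N_{2}(9) = (1/9) Σ_{d|9} μ(9/d)·2^d.
Divisors of 9: 1, 3, 9; μ(9/d) for each: 0, -1, 1.
Σ = − 2^3 + 2^9 = 504.
N = 504/9 = 56.

56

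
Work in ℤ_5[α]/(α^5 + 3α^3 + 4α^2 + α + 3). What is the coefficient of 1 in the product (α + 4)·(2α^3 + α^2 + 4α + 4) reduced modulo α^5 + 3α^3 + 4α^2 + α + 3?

1

Multiply in ℤ_5[α]: (α + 4)·(2α^3 + α^2 + 4α + 4) = 2α^4 + 4α^3 + 3α^2 + 1.
Reduced: 2α^4 + 4α^3 + 3α^2 + 1.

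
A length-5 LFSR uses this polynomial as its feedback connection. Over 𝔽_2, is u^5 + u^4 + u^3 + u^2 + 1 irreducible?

Yes

Write f(u) = u^5 + u^4 + u^3 + u^2 + 1.
Check for roots in 𝔽_2: f(0) = 1; f(1) = 1.
No roots, so no linear factors.
Monic irreducibles of degree 2 over GF(2): u^2 + u + 1.
None of them divide f (all give nonzero remainder).
No irreducible factor of degree ≤ 2 exists, so f is irreducible over GF(2).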